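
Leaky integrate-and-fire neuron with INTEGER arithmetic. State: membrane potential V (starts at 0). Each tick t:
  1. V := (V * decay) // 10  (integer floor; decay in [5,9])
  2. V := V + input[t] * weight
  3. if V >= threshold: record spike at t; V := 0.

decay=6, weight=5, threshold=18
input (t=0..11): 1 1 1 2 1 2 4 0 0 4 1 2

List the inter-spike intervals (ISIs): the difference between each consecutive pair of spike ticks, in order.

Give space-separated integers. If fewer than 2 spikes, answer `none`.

Answer: 1 3

Derivation:
t=0: input=1 -> V=5
t=1: input=1 -> V=8
t=2: input=1 -> V=9
t=3: input=2 -> V=15
t=4: input=1 -> V=14
t=5: input=2 -> V=0 FIRE
t=6: input=4 -> V=0 FIRE
t=7: input=0 -> V=0
t=8: input=0 -> V=0
t=9: input=4 -> V=0 FIRE
t=10: input=1 -> V=5
t=11: input=2 -> V=13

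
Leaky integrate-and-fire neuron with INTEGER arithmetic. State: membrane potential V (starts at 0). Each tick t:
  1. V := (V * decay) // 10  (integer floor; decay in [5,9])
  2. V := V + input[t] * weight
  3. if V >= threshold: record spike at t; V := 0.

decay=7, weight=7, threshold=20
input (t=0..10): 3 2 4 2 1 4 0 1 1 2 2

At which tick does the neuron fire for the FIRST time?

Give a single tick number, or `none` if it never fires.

t=0: input=3 -> V=0 FIRE
t=1: input=2 -> V=14
t=2: input=4 -> V=0 FIRE
t=3: input=2 -> V=14
t=4: input=1 -> V=16
t=5: input=4 -> V=0 FIRE
t=6: input=0 -> V=0
t=7: input=1 -> V=7
t=8: input=1 -> V=11
t=9: input=2 -> V=0 FIRE
t=10: input=2 -> V=14

Answer: 0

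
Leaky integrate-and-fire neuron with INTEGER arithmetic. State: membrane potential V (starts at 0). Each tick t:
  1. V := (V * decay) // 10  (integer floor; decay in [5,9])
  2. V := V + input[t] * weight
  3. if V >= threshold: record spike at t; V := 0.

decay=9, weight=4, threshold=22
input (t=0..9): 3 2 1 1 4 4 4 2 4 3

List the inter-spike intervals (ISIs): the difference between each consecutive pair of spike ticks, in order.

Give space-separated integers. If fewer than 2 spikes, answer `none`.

Answer: 2 2 2

Derivation:
t=0: input=3 -> V=12
t=1: input=2 -> V=18
t=2: input=1 -> V=20
t=3: input=1 -> V=0 FIRE
t=4: input=4 -> V=16
t=5: input=4 -> V=0 FIRE
t=6: input=4 -> V=16
t=7: input=2 -> V=0 FIRE
t=8: input=4 -> V=16
t=9: input=3 -> V=0 FIRE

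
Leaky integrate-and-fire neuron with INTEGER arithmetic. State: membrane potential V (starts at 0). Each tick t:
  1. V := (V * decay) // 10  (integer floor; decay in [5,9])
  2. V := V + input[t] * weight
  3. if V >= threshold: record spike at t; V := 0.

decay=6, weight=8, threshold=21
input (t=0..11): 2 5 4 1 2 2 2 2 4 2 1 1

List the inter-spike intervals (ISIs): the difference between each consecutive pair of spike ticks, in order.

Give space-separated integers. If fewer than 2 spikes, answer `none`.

Answer: 1 3 2 1

Derivation:
t=0: input=2 -> V=16
t=1: input=5 -> V=0 FIRE
t=2: input=4 -> V=0 FIRE
t=3: input=1 -> V=8
t=4: input=2 -> V=20
t=5: input=2 -> V=0 FIRE
t=6: input=2 -> V=16
t=7: input=2 -> V=0 FIRE
t=8: input=4 -> V=0 FIRE
t=9: input=2 -> V=16
t=10: input=1 -> V=17
t=11: input=1 -> V=18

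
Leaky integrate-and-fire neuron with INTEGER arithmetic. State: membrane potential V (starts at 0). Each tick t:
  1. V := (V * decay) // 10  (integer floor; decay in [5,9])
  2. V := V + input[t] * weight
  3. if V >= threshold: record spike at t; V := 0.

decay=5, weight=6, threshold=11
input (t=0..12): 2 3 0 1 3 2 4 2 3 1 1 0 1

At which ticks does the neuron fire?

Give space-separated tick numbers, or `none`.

t=0: input=2 -> V=0 FIRE
t=1: input=3 -> V=0 FIRE
t=2: input=0 -> V=0
t=3: input=1 -> V=6
t=4: input=3 -> V=0 FIRE
t=5: input=2 -> V=0 FIRE
t=6: input=4 -> V=0 FIRE
t=7: input=2 -> V=0 FIRE
t=8: input=3 -> V=0 FIRE
t=9: input=1 -> V=6
t=10: input=1 -> V=9
t=11: input=0 -> V=4
t=12: input=1 -> V=8

Answer: 0 1 4 5 6 7 8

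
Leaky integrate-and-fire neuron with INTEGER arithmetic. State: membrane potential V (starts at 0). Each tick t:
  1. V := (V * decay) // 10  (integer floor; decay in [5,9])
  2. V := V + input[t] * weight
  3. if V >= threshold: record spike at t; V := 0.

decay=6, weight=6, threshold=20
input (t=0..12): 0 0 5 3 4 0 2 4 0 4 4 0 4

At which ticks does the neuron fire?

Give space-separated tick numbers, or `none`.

Answer: 2 4 7 9 10 12

Derivation:
t=0: input=0 -> V=0
t=1: input=0 -> V=0
t=2: input=5 -> V=0 FIRE
t=3: input=3 -> V=18
t=4: input=4 -> V=0 FIRE
t=5: input=0 -> V=0
t=6: input=2 -> V=12
t=7: input=4 -> V=0 FIRE
t=8: input=0 -> V=0
t=9: input=4 -> V=0 FIRE
t=10: input=4 -> V=0 FIRE
t=11: input=0 -> V=0
t=12: input=4 -> V=0 FIRE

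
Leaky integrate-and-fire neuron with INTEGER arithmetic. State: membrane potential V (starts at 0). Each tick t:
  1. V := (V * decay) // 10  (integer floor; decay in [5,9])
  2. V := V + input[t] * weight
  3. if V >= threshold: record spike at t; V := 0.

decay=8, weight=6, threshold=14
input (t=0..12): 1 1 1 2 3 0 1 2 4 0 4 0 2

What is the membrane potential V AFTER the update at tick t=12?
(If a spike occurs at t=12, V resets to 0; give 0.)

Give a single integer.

Answer: 12

Derivation:
t=0: input=1 -> V=6
t=1: input=1 -> V=10
t=2: input=1 -> V=0 FIRE
t=3: input=2 -> V=12
t=4: input=3 -> V=0 FIRE
t=5: input=0 -> V=0
t=6: input=1 -> V=6
t=7: input=2 -> V=0 FIRE
t=8: input=4 -> V=0 FIRE
t=9: input=0 -> V=0
t=10: input=4 -> V=0 FIRE
t=11: input=0 -> V=0
t=12: input=2 -> V=12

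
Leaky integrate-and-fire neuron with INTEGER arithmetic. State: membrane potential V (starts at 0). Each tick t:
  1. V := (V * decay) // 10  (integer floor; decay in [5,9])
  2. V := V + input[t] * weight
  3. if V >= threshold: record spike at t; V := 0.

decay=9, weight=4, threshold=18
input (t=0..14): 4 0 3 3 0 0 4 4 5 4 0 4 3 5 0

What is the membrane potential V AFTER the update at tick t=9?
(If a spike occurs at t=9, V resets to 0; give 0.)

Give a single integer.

Answer: 16

Derivation:
t=0: input=4 -> V=16
t=1: input=0 -> V=14
t=2: input=3 -> V=0 FIRE
t=3: input=3 -> V=12
t=4: input=0 -> V=10
t=5: input=0 -> V=9
t=6: input=4 -> V=0 FIRE
t=7: input=4 -> V=16
t=8: input=5 -> V=0 FIRE
t=9: input=4 -> V=16
t=10: input=0 -> V=14
t=11: input=4 -> V=0 FIRE
t=12: input=3 -> V=12
t=13: input=5 -> V=0 FIRE
t=14: input=0 -> V=0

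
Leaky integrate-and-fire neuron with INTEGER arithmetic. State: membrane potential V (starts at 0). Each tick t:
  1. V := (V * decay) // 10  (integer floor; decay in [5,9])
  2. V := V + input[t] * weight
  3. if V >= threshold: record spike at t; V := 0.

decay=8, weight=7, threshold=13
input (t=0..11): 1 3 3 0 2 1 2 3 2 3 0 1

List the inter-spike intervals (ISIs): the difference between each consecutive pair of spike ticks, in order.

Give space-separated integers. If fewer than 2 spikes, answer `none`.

t=0: input=1 -> V=7
t=1: input=3 -> V=0 FIRE
t=2: input=3 -> V=0 FIRE
t=3: input=0 -> V=0
t=4: input=2 -> V=0 FIRE
t=5: input=1 -> V=7
t=6: input=2 -> V=0 FIRE
t=7: input=3 -> V=0 FIRE
t=8: input=2 -> V=0 FIRE
t=9: input=3 -> V=0 FIRE
t=10: input=0 -> V=0
t=11: input=1 -> V=7

Answer: 1 2 2 1 1 1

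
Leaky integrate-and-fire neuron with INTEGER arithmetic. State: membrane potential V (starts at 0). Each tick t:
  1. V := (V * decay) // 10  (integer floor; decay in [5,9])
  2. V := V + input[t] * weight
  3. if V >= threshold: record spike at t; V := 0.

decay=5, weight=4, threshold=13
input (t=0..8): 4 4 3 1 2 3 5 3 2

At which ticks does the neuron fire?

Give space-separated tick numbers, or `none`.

t=0: input=4 -> V=0 FIRE
t=1: input=4 -> V=0 FIRE
t=2: input=3 -> V=12
t=3: input=1 -> V=10
t=4: input=2 -> V=0 FIRE
t=5: input=3 -> V=12
t=6: input=5 -> V=0 FIRE
t=7: input=3 -> V=12
t=8: input=2 -> V=0 FIRE

Answer: 0 1 4 6 8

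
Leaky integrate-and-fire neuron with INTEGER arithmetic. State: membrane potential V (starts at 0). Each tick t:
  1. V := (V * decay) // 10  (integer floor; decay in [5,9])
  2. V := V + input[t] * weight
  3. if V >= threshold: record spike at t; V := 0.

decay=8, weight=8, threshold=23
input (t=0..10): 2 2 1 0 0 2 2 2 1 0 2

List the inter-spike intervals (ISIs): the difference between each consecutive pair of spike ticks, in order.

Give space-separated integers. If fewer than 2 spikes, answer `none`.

t=0: input=2 -> V=16
t=1: input=2 -> V=0 FIRE
t=2: input=1 -> V=8
t=3: input=0 -> V=6
t=4: input=0 -> V=4
t=5: input=2 -> V=19
t=6: input=2 -> V=0 FIRE
t=7: input=2 -> V=16
t=8: input=1 -> V=20
t=9: input=0 -> V=16
t=10: input=2 -> V=0 FIRE

Answer: 5 4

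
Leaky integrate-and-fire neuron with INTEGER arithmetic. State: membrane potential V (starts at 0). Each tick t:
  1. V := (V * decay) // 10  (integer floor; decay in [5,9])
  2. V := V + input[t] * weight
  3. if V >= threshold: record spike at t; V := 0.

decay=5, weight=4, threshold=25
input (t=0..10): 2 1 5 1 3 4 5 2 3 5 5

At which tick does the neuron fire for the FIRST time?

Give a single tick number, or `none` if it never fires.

Answer: 5

Derivation:
t=0: input=2 -> V=8
t=1: input=1 -> V=8
t=2: input=5 -> V=24
t=3: input=1 -> V=16
t=4: input=3 -> V=20
t=5: input=4 -> V=0 FIRE
t=6: input=5 -> V=20
t=7: input=2 -> V=18
t=8: input=3 -> V=21
t=9: input=5 -> V=0 FIRE
t=10: input=5 -> V=20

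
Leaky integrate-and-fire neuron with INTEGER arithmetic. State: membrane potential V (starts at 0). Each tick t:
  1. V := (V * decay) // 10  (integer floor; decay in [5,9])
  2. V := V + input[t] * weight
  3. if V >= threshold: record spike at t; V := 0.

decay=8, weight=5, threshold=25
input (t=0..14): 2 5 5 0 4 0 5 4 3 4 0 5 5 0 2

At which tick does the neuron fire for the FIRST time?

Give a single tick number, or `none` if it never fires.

t=0: input=2 -> V=10
t=1: input=5 -> V=0 FIRE
t=2: input=5 -> V=0 FIRE
t=3: input=0 -> V=0
t=4: input=4 -> V=20
t=5: input=0 -> V=16
t=6: input=5 -> V=0 FIRE
t=7: input=4 -> V=20
t=8: input=3 -> V=0 FIRE
t=9: input=4 -> V=20
t=10: input=0 -> V=16
t=11: input=5 -> V=0 FIRE
t=12: input=5 -> V=0 FIRE
t=13: input=0 -> V=0
t=14: input=2 -> V=10

Answer: 1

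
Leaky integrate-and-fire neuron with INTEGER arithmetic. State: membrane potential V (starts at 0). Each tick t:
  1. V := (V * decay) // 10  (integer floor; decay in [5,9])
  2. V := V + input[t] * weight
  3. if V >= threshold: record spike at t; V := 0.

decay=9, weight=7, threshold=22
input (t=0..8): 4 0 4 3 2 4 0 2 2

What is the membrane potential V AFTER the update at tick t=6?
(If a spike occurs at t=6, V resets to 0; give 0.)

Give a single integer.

t=0: input=4 -> V=0 FIRE
t=1: input=0 -> V=0
t=2: input=4 -> V=0 FIRE
t=3: input=3 -> V=21
t=4: input=2 -> V=0 FIRE
t=5: input=4 -> V=0 FIRE
t=6: input=0 -> V=0
t=7: input=2 -> V=14
t=8: input=2 -> V=0 FIRE

Answer: 0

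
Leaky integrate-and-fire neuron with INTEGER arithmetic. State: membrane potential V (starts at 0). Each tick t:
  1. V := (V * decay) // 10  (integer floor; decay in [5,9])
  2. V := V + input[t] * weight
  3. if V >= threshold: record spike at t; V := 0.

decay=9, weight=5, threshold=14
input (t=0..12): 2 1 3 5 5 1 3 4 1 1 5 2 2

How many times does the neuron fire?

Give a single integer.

Answer: 8

Derivation:
t=0: input=2 -> V=10
t=1: input=1 -> V=0 FIRE
t=2: input=3 -> V=0 FIRE
t=3: input=5 -> V=0 FIRE
t=4: input=5 -> V=0 FIRE
t=5: input=1 -> V=5
t=6: input=3 -> V=0 FIRE
t=7: input=4 -> V=0 FIRE
t=8: input=1 -> V=5
t=9: input=1 -> V=9
t=10: input=5 -> V=0 FIRE
t=11: input=2 -> V=10
t=12: input=2 -> V=0 FIRE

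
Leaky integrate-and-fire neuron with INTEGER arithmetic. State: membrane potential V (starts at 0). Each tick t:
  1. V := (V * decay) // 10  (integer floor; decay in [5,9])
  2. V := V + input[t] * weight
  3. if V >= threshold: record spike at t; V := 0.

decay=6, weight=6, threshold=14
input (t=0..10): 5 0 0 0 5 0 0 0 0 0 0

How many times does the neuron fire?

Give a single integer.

t=0: input=5 -> V=0 FIRE
t=1: input=0 -> V=0
t=2: input=0 -> V=0
t=3: input=0 -> V=0
t=4: input=5 -> V=0 FIRE
t=5: input=0 -> V=0
t=6: input=0 -> V=0
t=7: input=0 -> V=0
t=8: input=0 -> V=0
t=9: input=0 -> V=0
t=10: input=0 -> V=0

Answer: 2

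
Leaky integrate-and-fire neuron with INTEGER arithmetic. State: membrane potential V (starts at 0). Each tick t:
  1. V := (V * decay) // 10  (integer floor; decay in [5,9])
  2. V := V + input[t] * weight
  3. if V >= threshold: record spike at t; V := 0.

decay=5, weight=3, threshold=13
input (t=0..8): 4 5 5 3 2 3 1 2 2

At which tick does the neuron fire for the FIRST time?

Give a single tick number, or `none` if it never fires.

Answer: 1

Derivation:
t=0: input=4 -> V=12
t=1: input=5 -> V=0 FIRE
t=2: input=5 -> V=0 FIRE
t=3: input=3 -> V=9
t=4: input=2 -> V=10
t=5: input=3 -> V=0 FIRE
t=6: input=1 -> V=3
t=7: input=2 -> V=7
t=8: input=2 -> V=9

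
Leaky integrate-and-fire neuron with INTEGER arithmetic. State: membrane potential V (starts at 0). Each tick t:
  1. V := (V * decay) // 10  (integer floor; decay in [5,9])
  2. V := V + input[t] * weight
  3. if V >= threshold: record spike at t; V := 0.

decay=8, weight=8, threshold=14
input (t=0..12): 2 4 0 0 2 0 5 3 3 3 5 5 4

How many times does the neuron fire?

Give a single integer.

t=0: input=2 -> V=0 FIRE
t=1: input=4 -> V=0 FIRE
t=2: input=0 -> V=0
t=3: input=0 -> V=0
t=4: input=2 -> V=0 FIRE
t=5: input=0 -> V=0
t=6: input=5 -> V=0 FIRE
t=7: input=3 -> V=0 FIRE
t=8: input=3 -> V=0 FIRE
t=9: input=3 -> V=0 FIRE
t=10: input=5 -> V=0 FIRE
t=11: input=5 -> V=0 FIRE
t=12: input=4 -> V=0 FIRE

Answer: 10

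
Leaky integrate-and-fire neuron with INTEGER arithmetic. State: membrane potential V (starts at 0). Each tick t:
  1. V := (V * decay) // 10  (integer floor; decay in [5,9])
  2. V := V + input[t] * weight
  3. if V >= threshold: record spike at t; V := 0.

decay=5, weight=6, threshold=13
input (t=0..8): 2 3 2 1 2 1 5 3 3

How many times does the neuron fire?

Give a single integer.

Answer: 5

Derivation:
t=0: input=2 -> V=12
t=1: input=3 -> V=0 FIRE
t=2: input=2 -> V=12
t=3: input=1 -> V=12
t=4: input=2 -> V=0 FIRE
t=5: input=1 -> V=6
t=6: input=5 -> V=0 FIRE
t=7: input=3 -> V=0 FIRE
t=8: input=3 -> V=0 FIRE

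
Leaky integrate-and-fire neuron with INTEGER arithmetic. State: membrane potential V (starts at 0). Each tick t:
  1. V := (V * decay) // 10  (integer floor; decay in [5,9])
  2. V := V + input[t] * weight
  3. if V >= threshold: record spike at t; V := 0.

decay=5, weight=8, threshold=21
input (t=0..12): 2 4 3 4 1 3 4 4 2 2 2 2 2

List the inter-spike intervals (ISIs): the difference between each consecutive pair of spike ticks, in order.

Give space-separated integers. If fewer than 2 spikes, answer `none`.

t=0: input=2 -> V=16
t=1: input=4 -> V=0 FIRE
t=2: input=3 -> V=0 FIRE
t=3: input=4 -> V=0 FIRE
t=4: input=1 -> V=8
t=5: input=3 -> V=0 FIRE
t=6: input=4 -> V=0 FIRE
t=7: input=4 -> V=0 FIRE
t=8: input=2 -> V=16
t=9: input=2 -> V=0 FIRE
t=10: input=2 -> V=16
t=11: input=2 -> V=0 FIRE
t=12: input=2 -> V=16

Answer: 1 1 2 1 1 2 2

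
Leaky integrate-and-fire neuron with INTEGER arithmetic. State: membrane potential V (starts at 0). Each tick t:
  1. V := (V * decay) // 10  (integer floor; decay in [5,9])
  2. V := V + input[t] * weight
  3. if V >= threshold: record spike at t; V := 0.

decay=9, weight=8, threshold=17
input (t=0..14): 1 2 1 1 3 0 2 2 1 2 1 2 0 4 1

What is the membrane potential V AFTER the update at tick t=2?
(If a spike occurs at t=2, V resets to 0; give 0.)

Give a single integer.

Answer: 8

Derivation:
t=0: input=1 -> V=8
t=1: input=2 -> V=0 FIRE
t=2: input=1 -> V=8
t=3: input=1 -> V=15
t=4: input=3 -> V=0 FIRE
t=5: input=0 -> V=0
t=6: input=2 -> V=16
t=7: input=2 -> V=0 FIRE
t=8: input=1 -> V=8
t=9: input=2 -> V=0 FIRE
t=10: input=1 -> V=8
t=11: input=2 -> V=0 FIRE
t=12: input=0 -> V=0
t=13: input=4 -> V=0 FIRE
t=14: input=1 -> V=8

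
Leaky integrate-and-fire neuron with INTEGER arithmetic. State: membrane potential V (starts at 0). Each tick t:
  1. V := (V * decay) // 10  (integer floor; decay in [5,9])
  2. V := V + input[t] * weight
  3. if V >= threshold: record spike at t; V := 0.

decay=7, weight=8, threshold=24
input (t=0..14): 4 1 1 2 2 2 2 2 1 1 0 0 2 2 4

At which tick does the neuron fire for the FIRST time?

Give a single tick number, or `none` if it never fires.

Answer: 0

Derivation:
t=0: input=4 -> V=0 FIRE
t=1: input=1 -> V=8
t=2: input=1 -> V=13
t=3: input=2 -> V=0 FIRE
t=4: input=2 -> V=16
t=5: input=2 -> V=0 FIRE
t=6: input=2 -> V=16
t=7: input=2 -> V=0 FIRE
t=8: input=1 -> V=8
t=9: input=1 -> V=13
t=10: input=0 -> V=9
t=11: input=0 -> V=6
t=12: input=2 -> V=20
t=13: input=2 -> V=0 FIRE
t=14: input=4 -> V=0 FIRE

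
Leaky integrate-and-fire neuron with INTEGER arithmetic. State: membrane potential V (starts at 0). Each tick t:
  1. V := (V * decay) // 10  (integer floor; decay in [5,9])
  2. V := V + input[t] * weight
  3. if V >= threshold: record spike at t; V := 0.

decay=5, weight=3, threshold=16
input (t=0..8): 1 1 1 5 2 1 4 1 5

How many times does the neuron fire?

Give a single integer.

Answer: 2

Derivation:
t=0: input=1 -> V=3
t=1: input=1 -> V=4
t=2: input=1 -> V=5
t=3: input=5 -> V=0 FIRE
t=4: input=2 -> V=6
t=5: input=1 -> V=6
t=6: input=4 -> V=15
t=7: input=1 -> V=10
t=8: input=5 -> V=0 FIRE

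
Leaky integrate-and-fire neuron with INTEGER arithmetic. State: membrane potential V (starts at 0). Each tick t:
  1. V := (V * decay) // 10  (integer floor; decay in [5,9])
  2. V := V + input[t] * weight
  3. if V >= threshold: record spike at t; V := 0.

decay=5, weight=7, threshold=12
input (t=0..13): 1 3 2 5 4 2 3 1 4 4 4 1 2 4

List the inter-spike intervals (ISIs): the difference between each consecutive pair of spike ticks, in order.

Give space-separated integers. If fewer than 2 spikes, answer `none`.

t=0: input=1 -> V=7
t=1: input=3 -> V=0 FIRE
t=2: input=2 -> V=0 FIRE
t=3: input=5 -> V=0 FIRE
t=4: input=4 -> V=0 FIRE
t=5: input=2 -> V=0 FIRE
t=6: input=3 -> V=0 FIRE
t=7: input=1 -> V=7
t=8: input=4 -> V=0 FIRE
t=9: input=4 -> V=0 FIRE
t=10: input=4 -> V=0 FIRE
t=11: input=1 -> V=7
t=12: input=2 -> V=0 FIRE
t=13: input=4 -> V=0 FIRE

Answer: 1 1 1 1 1 2 1 1 2 1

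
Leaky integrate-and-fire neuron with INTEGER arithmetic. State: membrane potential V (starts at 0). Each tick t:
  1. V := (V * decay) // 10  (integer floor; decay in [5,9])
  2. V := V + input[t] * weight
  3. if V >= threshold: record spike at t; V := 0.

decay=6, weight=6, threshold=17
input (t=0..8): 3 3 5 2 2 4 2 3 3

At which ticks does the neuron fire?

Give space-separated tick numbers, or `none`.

t=0: input=3 -> V=0 FIRE
t=1: input=3 -> V=0 FIRE
t=2: input=5 -> V=0 FIRE
t=3: input=2 -> V=12
t=4: input=2 -> V=0 FIRE
t=5: input=4 -> V=0 FIRE
t=6: input=2 -> V=12
t=7: input=3 -> V=0 FIRE
t=8: input=3 -> V=0 FIRE

Answer: 0 1 2 4 5 7 8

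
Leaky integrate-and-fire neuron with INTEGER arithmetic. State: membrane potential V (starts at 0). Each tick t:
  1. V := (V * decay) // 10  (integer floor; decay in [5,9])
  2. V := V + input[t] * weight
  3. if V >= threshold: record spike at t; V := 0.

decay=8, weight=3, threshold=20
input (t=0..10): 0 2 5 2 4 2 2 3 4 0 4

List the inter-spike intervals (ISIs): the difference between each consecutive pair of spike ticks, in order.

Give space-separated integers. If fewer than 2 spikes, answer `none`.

Answer: 4

Derivation:
t=0: input=0 -> V=0
t=1: input=2 -> V=6
t=2: input=5 -> V=19
t=3: input=2 -> V=0 FIRE
t=4: input=4 -> V=12
t=5: input=2 -> V=15
t=6: input=2 -> V=18
t=7: input=3 -> V=0 FIRE
t=8: input=4 -> V=12
t=9: input=0 -> V=9
t=10: input=4 -> V=19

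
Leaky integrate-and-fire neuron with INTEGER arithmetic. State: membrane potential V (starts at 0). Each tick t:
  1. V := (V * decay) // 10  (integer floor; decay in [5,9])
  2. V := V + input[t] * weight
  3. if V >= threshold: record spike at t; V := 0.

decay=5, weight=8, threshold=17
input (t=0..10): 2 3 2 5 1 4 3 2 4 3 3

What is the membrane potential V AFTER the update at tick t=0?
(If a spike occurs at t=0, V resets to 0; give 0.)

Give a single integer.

Answer: 16

Derivation:
t=0: input=2 -> V=16
t=1: input=3 -> V=0 FIRE
t=2: input=2 -> V=16
t=3: input=5 -> V=0 FIRE
t=4: input=1 -> V=8
t=5: input=4 -> V=0 FIRE
t=6: input=3 -> V=0 FIRE
t=7: input=2 -> V=16
t=8: input=4 -> V=0 FIRE
t=9: input=3 -> V=0 FIRE
t=10: input=3 -> V=0 FIRE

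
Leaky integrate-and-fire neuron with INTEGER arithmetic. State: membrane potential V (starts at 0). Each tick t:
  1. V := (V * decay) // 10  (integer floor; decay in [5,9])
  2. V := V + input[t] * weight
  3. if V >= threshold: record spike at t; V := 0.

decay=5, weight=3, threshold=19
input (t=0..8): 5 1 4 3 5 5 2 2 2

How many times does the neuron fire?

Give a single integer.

t=0: input=5 -> V=15
t=1: input=1 -> V=10
t=2: input=4 -> V=17
t=3: input=3 -> V=17
t=4: input=5 -> V=0 FIRE
t=5: input=5 -> V=15
t=6: input=2 -> V=13
t=7: input=2 -> V=12
t=8: input=2 -> V=12

Answer: 1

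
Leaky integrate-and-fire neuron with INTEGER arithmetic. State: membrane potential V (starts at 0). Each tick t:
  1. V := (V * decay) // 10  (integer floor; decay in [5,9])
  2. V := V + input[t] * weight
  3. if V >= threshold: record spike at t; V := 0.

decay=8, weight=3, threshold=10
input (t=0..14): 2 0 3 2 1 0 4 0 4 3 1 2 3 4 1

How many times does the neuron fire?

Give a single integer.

t=0: input=2 -> V=6
t=1: input=0 -> V=4
t=2: input=3 -> V=0 FIRE
t=3: input=2 -> V=6
t=4: input=1 -> V=7
t=5: input=0 -> V=5
t=6: input=4 -> V=0 FIRE
t=7: input=0 -> V=0
t=8: input=4 -> V=0 FIRE
t=9: input=3 -> V=9
t=10: input=1 -> V=0 FIRE
t=11: input=2 -> V=6
t=12: input=3 -> V=0 FIRE
t=13: input=4 -> V=0 FIRE
t=14: input=1 -> V=3

Answer: 6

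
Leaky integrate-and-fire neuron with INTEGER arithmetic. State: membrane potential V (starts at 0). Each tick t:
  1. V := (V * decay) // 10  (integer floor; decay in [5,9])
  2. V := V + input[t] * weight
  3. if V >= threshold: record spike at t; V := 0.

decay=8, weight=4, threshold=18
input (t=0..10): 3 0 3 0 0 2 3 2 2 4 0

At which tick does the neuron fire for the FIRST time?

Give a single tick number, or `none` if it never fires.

t=0: input=3 -> V=12
t=1: input=0 -> V=9
t=2: input=3 -> V=0 FIRE
t=3: input=0 -> V=0
t=4: input=0 -> V=0
t=5: input=2 -> V=8
t=6: input=3 -> V=0 FIRE
t=7: input=2 -> V=8
t=8: input=2 -> V=14
t=9: input=4 -> V=0 FIRE
t=10: input=0 -> V=0

Answer: 2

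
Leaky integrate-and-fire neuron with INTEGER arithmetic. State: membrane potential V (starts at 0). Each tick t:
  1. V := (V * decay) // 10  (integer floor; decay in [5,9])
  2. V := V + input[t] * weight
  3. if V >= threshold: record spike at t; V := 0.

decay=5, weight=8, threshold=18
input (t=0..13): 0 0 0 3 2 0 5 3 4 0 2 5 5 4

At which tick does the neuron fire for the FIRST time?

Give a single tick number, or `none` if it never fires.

t=0: input=0 -> V=0
t=1: input=0 -> V=0
t=2: input=0 -> V=0
t=3: input=3 -> V=0 FIRE
t=4: input=2 -> V=16
t=5: input=0 -> V=8
t=6: input=5 -> V=0 FIRE
t=7: input=3 -> V=0 FIRE
t=8: input=4 -> V=0 FIRE
t=9: input=0 -> V=0
t=10: input=2 -> V=16
t=11: input=5 -> V=0 FIRE
t=12: input=5 -> V=0 FIRE
t=13: input=4 -> V=0 FIRE

Answer: 3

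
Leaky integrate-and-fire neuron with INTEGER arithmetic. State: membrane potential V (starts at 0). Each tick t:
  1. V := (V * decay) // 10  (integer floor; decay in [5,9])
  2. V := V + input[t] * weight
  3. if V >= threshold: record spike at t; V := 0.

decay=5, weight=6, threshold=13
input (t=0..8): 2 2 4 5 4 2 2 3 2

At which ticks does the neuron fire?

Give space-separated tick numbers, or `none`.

Answer: 1 2 3 4 6 7

Derivation:
t=0: input=2 -> V=12
t=1: input=2 -> V=0 FIRE
t=2: input=4 -> V=0 FIRE
t=3: input=5 -> V=0 FIRE
t=4: input=4 -> V=0 FIRE
t=5: input=2 -> V=12
t=6: input=2 -> V=0 FIRE
t=7: input=3 -> V=0 FIRE
t=8: input=2 -> V=12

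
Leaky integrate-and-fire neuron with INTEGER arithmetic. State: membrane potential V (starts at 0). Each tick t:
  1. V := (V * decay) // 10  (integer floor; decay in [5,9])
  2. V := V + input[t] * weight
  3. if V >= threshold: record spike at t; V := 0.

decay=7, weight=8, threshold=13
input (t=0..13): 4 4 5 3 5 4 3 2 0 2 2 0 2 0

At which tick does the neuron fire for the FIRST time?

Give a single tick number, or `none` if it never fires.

t=0: input=4 -> V=0 FIRE
t=1: input=4 -> V=0 FIRE
t=2: input=5 -> V=0 FIRE
t=3: input=3 -> V=0 FIRE
t=4: input=5 -> V=0 FIRE
t=5: input=4 -> V=0 FIRE
t=6: input=3 -> V=0 FIRE
t=7: input=2 -> V=0 FIRE
t=8: input=0 -> V=0
t=9: input=2 -> V=0 FIRE
t=10: input=2 -> V=0 FIRE
t=11: input=0 -> V=0
t=12: input=2 -> V=0 FIRE
t=13: input=0 -> V=0

Answer: 0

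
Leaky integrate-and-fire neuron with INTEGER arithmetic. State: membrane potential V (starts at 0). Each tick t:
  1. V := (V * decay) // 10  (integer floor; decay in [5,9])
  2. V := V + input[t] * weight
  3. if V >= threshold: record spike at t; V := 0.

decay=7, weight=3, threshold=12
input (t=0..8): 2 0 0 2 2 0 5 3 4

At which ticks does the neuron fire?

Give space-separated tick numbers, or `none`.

t=0: input=2 -> V=6
t=1: input=0 -> V=4
t=2: input=0 -> V=2
t=3: input=2 -> V=7
t=4: input=2 -> V=10
t=5: input=0 -> V=7
t=6: input=5 -> V=0 FIRE
t=7: input=3 -> V=9
t=8: input=4 -> V=0 FIRE

Answer: 6 8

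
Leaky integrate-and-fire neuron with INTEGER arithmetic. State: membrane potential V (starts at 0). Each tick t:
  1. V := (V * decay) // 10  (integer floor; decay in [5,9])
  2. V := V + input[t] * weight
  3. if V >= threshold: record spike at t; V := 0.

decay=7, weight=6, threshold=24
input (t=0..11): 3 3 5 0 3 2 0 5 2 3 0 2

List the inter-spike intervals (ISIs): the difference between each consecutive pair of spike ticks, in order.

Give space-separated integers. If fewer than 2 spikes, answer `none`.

Answer: 1 3 2 2

Derivation:
t=0: input=3 -> V=18
t=1: input=3 -> V=0 FIRE
t=2: input=5 -> V=0 FIRE
t=3: input=0 -> V=0
t=4: input=3 -> V=18
t=5: input=2 -> V=0 FIRE
t=6: input=0 -> V=0
t=7: input=5 -> V=0 FIRE
t=8: input=2 -> V=12
t=9: input=3 -> V=0 FIRE
t=10: input=0 -> V=0
t=11: input=2 -> V=12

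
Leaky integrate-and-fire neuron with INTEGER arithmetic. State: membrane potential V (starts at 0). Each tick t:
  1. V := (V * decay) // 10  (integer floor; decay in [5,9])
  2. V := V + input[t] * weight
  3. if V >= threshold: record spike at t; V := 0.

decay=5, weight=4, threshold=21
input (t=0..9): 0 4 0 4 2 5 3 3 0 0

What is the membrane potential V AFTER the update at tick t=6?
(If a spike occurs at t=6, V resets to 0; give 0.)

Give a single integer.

t=0: input=0 -> V=0
t=1: input=4 -> V=16
t=2: input=0 -> V=8
t=3: input=4 -> V=20
t=4: input=2 -> V=18
t=5: input=5 -> V=0 FIRE
t=6: input=3 -> V=12
t=7: input=3 -> V=18
t=8: input=0 -> V=9
t=9: input=0 -> V=4

Answer: 12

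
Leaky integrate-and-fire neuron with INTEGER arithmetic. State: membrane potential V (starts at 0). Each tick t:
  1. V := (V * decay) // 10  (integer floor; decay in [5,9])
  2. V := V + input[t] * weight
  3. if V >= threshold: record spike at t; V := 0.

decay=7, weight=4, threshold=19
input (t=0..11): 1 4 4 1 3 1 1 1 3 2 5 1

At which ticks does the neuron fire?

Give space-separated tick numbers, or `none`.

Answer: 2 8 10

Derivation:
t=0: input=1 -> V=4
t=1: input=4 -> V=18
t=2: input=4 -> V=0 FIRE
t=3: input=1 -> V=4
t=4: input=3 -> V=14
t=5: input=1 -> V=13
t=6: input=1 -> V=13
t=7: input=1 -> V=13
t=8: input=3 -> V=0 FIRE
t=9: input=2 -> V=8
t=10: input=5 -> V=0 FIRE
t=11: input=1 -> V=4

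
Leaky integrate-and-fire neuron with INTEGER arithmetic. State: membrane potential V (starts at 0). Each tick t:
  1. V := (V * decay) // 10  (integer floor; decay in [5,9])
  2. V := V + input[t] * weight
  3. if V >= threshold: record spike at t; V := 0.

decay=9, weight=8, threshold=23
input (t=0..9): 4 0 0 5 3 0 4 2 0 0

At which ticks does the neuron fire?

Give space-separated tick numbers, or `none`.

Answer: 0 3 4 6

Derivation:
t=0: input=4 -> V=0 FIRE
t=1: input=0 -> V=0
t=2: input=0 -> V=0
t=3: input=5 -> V=0 FIRE
t=4: input=3 -> V=0 FIRE
t=5: input=0 -> V=0
t=6: input=4 -> V=0 FIRE
t=7: input=2 -> V=16
t=8: input=0 -> V=14
t=9: input=0 -> V=12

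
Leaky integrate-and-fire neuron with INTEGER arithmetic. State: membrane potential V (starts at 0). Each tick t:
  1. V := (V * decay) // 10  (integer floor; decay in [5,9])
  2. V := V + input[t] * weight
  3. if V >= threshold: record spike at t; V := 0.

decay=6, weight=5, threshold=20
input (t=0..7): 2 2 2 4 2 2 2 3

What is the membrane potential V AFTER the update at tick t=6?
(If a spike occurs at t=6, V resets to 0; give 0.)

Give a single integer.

t=0: input=2 -> V=10
t=1: input=2 -> V=16
t=2: input=2 -> V=19
t=3: input=4 -> V=0 FIRE
t=4: input=2 -> V=10
t=5: input=2 -> V=16
t=6: input=2 -> V=19
t=7: input=3 -> V=0 FIRE

Answer: 19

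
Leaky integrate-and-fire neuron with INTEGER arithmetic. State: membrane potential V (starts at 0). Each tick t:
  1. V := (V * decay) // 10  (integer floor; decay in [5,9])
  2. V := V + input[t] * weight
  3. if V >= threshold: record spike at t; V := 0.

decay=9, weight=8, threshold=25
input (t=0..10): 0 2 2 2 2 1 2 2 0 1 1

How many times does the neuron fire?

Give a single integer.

Answer: 3

Derivation:
t=0: input=0 -> V=0
t=1: input=2 -> V=16
t=2: input=2 -> V=0 FIRE
t=3: input=2 -> V=16
t=4: input=2 -> V=0 FIRE
t=5: input=1 -> V=8
t=6: input=2 -> V=23
t=7: input=2 -> V=0 FIRE
t=8: input=0 -> V=0
t=9: input=1 -> V=8
t=10: input=1 -> V=15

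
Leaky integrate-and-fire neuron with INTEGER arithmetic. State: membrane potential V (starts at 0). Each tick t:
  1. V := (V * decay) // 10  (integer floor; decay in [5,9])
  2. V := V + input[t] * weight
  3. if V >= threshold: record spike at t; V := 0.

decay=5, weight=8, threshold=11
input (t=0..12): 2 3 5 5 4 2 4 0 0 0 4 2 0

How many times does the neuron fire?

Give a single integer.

t=0: input=2 -> V=0 FIRE
t=1: input=3 -> V=0 FIRE
t=2: input=5 -> V=0 FIRE
t=3: input=5 -> V=0 FIRE
t=4: input=4 -> V=0 FIRE
t=5: input=2 -> V=0 FIRE
t=6: input=4 -> V=0 FIRE
t=7: input=0 -> V=0
t=8: input=0 -> V=0
t=9: input=0 -> V=0
t=10: input=4 -> V=0 FIRE
t=11: input=2 -> V=0 FIRE
t=12: input=0 -> V=0

Answer: 9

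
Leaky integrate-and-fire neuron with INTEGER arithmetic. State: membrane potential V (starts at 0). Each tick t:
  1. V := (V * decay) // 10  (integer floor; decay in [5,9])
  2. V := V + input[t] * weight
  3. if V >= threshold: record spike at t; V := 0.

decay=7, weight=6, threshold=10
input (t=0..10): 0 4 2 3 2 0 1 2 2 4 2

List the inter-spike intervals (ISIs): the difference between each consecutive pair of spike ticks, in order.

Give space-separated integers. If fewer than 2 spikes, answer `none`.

Answer: 1 1 1 3 1 1 1

Derivation:
t=0: input=0 -> V=0
t=1: input=4 -> V=0 FIRE
t=2: input=2 -> V=0 FIRE
t=3: input=3 -> V=0 FIRE
t=4: input=2 -> V=0 FIRE
t=5: input=0 -> V=0
t=6: input=1 -> V=6
t=7: input=2 -> V=0 FIRE
t=8: input=2 -> V=0 FIRE
t=9: input=4 -> V=0 FIRE
t=10: input=2 -> V=0 FIRE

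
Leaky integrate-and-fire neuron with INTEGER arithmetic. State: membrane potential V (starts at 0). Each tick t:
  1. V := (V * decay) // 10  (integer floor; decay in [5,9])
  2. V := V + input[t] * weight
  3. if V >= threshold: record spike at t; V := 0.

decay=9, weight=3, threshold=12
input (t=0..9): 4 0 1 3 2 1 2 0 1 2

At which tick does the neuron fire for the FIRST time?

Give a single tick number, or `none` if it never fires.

Answer: 0

Derivation:
t=0: input=4 -> V=0 FIRE
t=1: input=0 -> V=0
t=2: input=1 -> V=3
t=3: input=3 -> V=11
t=4: input=2 -> V=0 FIRE
t=5: input=1 -> V=3
t=6: input=2 -> V=8
t=7: input=0 -> V=7
t=8: input=1 -> V=9
t=9: input=2 -> V=0 FIRE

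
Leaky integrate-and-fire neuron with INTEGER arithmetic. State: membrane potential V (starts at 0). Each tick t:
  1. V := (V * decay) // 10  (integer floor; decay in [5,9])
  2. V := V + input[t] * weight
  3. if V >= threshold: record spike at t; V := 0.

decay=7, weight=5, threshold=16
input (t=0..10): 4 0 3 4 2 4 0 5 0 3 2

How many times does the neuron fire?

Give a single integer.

t=0: input=4 -> V=0 FIRE
t=1: input=0 -> V=0
t=2: input=3 -> V=15
t=3: input=4 -> V=0 FIRE
t=4: input=2 -> V=10
t=5: input=4 -> V=0 FIRE
t=6: input=0 -> V=0
t=7: input=5 -> V=0 FIRE
t=8: input=0 -> V=0
t=9: input=3 -> V=15
t=10: input=2 -> V=0 FIRE

Answer: 5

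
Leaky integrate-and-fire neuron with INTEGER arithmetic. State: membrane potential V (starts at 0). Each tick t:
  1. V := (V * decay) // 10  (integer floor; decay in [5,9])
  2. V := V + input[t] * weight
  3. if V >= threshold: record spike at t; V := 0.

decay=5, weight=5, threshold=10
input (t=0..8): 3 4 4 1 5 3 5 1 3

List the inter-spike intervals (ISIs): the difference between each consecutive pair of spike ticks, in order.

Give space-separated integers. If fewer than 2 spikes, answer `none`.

Answer: 1 1 2 1 1 2

Derivation:
t=0: input=3 -> V=0 FIRE
t=1: input=4 -> V=0 FIRE
t=2: input=4 -> V=0 FIRE
t=3: input=1 -> V=5
t=4: input=5 -> V=0 FIRE
t=5: input=3 -> V=0 FIRE
t=6: input=5 -> V=0 FIRE
t=7: input=1 -> V=5
t=8: input=3 -> V=0 FIRE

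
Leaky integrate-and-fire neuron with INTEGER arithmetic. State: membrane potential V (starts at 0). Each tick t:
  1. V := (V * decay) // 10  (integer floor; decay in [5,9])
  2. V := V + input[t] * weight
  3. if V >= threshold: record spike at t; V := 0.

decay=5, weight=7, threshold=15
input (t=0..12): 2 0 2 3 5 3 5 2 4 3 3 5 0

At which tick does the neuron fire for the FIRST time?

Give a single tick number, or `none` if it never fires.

Answer: 2

Derivation:
t=0: input=2 -> V=14
t=1: input=0 -> V=7
t=2: input=2 -> V=0 FIRE
t=3: input=3 -> V=0 FIRE
t=4: input=5 -> V=0 FIRE
t=5: input=3 -> V=0 FIRE
t=6: input=5 -> V=0 FIRE
t=7: input=2 -> V=14
t=8: input=4 -> V=0 FIRE
t=9: input=3 -> V=0 FIRE
t=10: input=3 -> V=0 FIRE
t=11: input=5 -> V=0 FIRE
t=12: input=0 -> V=0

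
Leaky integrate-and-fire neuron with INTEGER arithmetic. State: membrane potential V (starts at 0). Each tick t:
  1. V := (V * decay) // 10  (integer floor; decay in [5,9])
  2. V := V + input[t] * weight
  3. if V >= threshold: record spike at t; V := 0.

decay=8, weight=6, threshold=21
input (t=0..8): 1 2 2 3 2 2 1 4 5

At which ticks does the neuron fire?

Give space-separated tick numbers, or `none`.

t=0: input=1 -> V=6
t=1: input=2 -> V=16
t=2: input=2 -> V=0 FIRE
t=3: input=3 -> V=18
t=4: input=2 -> V=0 FIRE
t=5: input=2 -> V=12
t=6: input=1 -> V=15
t=7: input=4 -> V=0 FIRE
t=8: input=5 -> V=0 FIRE

Answer: 2 4 7 8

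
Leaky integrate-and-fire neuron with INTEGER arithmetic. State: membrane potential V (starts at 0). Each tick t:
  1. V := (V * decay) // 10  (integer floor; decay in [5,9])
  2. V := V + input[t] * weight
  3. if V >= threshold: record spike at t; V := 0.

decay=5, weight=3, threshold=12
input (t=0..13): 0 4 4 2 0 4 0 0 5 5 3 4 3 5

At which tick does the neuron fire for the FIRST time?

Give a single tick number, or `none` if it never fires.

t=0: input=0 -> V=0
t=1: input=4 -> V=0 FIRE
t=2: input=4 -> V=0 FIRE
t=3: input=2 -> V=6
t=4: input=0 -> V=3
t=5: input=4 -> V=0 FIRE
t=6: input=0 -> V=0
t=7: input=0 -> V=0
t=8: input=5 -> V=0 FIRE
t=9: input=5 -> V=0 FIRE
t=10: input=3 -> V=9
t=11: input=4 -> V=0 FIRE
t=12: input=3 -> V=9
t=13: input=5 -> V=0 FIRE

Answer: 1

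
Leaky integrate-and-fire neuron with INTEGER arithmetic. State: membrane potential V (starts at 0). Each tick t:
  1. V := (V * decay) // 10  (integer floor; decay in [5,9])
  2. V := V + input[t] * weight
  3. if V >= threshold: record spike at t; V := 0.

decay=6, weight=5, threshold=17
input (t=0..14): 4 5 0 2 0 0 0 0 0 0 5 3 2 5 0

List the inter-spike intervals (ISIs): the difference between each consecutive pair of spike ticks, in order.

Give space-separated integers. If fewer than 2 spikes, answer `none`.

t=0: input=4 -> V=0 FIRE
t=1: input=5 -> V=0 FIRE
t=2: input=0 -> V=0
t=3: input=2 -> V=10
t=4: input=0 -> V=6
t=5: input=0 -> V=3
t=6: input=0 -> V=1
t=7: input=0 -> V=0
t=8: input=0 -> V=0
t=9: input=0 -> V=0
t=10: input=5 -> V=0 FIRE
t=11: input=3 -> V=15
t=12: input=2 -> V=0 FIRE
t=13: input=5 -> V=0 FIRE
t=14: input=0 -> V=0

Answer: 1 9 2 1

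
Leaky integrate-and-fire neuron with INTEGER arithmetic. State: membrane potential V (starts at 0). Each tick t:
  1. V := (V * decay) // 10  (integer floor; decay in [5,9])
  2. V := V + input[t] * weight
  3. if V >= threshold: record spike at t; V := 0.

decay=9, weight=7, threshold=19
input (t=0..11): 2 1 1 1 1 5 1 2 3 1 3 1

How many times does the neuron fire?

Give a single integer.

Answer: 5

Derivation:
t=0: input=2 -> V=14
t=1: input=1 -> V=0 FIRE
t=2: input=1 -> V=7
t=3: input=1 -> V=13
t=4: input=1 -> V=18
t=5: input=5 -> V=0 FIRE
t=6: input=1 -> V=7
t=7: input=2 -> V=0 FIRE
t=8: input=3 -> V=0 FIRE
t=9: input=1 -> V=7
t=10: input=3 -> V=0 FIRE
t=11: input=1 -> V=7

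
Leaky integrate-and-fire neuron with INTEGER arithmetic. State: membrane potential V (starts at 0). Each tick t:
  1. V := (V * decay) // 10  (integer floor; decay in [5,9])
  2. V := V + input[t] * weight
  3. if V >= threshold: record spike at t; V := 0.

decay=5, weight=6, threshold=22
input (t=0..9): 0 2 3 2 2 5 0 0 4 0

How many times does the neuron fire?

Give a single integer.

Answer: 3

Derivation:
t=0: input=0 -> V=0
t=1: input=2 -> V=12
t=2: input=3 -> V=0 FIRE
t=3: input=2 -> V=12
t=4: input=2 -> V=18
t=5: input=5 -> V=0 FIRE
t=6: input=0 -> V=0
t=7: input=0 -> V=0
t=8: input=4 -> V=0 FIRE
t=9: input=0 -> V=0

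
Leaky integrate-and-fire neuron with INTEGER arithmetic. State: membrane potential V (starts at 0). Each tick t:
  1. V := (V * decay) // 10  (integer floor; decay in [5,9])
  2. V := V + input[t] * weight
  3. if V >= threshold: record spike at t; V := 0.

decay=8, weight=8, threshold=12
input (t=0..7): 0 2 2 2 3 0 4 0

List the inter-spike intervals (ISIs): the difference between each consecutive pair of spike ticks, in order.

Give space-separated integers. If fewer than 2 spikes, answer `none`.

t=0: input=0 -> V=0
t=1: input=2 -> V=0 FIRE
t=2: input=2 -> V=0 FIRE
t=3: input=2 -> V=0 FIRE
t=4: input=3 -> V=0 FIRE
t=5: input=0 -> V=0
t=6: input=4 -> V=0 FIRE
t=7: input=0 -> V=0

Answer: 1 1 1 2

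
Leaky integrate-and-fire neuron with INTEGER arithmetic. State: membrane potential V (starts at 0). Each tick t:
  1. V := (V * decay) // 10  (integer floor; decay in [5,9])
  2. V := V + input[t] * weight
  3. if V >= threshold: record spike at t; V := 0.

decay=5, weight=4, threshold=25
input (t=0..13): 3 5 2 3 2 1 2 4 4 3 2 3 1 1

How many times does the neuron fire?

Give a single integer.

Answer: 2

Derivation:
t=0: input=3 -> V=12
t=1: input=5 -> V=0 FIRE
t=2: input=2 -> V=8
t=3: input=3 -> V=16
t=4: input=2 -> V=16
t=5: input=1 -> V=12
t=6: input=2 -> V=14
t=7: input=4 -> V=23
t=8: input=4 -> V=0 FIRE
t=9: input=3 -> V=12
t=10: input=2 -> V=14
t=11: input=3 -> V=19
t=12: input=1 -> V=13
t=13: input=1 -> V=10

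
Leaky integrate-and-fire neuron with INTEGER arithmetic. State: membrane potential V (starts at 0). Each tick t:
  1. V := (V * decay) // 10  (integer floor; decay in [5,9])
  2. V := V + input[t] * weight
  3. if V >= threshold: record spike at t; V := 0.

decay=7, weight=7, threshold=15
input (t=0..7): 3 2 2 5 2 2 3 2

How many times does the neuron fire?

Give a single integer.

Answer: 5

Derivation:
t=0: input=3 -> V=0 FIRE
t=1: input=2 -> V=14
t=2: input=2 -> V=0 FIRE
t=3: input=5 -> V=0 FIRE
t=4: input=2 -> V=14
t=5: input=2 -> V=0 FIRE
t=6: input=3 -> V=0 FIRE
t=7: input=2 -> V=14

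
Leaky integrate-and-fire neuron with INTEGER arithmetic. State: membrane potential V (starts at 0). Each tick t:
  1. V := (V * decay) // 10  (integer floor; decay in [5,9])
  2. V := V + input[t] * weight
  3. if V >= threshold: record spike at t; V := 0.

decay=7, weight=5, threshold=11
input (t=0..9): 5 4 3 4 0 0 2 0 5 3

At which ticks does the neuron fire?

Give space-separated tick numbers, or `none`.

Answer: 0 1 2 3 8 9

Derivation:
t=0: input=5 -> V=0 FIRE
t=1: input=4 -> V=0 FIRE
t=2: input=3 -> V=0 FIRE
t=3: input=4 -> V=0 FIRE
t=4: input=0 -> V=0
t=5: input=0 -> V=0
t=6: input=2 -> V=10
t=7: input=0 -> V=7
t=8: input=5 -> V=0 FIRE
t=9: input=3 -> V=0 FIRE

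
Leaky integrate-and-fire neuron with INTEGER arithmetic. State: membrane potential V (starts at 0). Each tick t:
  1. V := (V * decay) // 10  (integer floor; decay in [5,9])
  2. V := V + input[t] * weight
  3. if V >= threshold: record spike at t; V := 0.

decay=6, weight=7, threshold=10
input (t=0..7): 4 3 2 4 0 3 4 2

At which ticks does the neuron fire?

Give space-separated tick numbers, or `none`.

Answer: 0 1 2 3 5 6 7

Derivation:
t=0: input=4 -> V=0 FIRE
t=1: input=3 -> V=0 FIRE
t=2: input=2 -> V=0 FIRE
t=3: input=4 -> V=0 FIRE
t=4: input=0 -> V=0
t=5: input=3 -> V=0 FIRE
t=6: input=4 -> V=0 FIRE
t=7: input=2 -> V=0 FIRE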